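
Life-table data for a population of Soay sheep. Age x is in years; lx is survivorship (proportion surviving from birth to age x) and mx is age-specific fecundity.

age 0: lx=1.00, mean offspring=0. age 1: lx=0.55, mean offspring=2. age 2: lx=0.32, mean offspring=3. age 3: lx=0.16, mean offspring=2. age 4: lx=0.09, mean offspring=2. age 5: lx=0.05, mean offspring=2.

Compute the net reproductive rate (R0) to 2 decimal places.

2.66

lx·mx by age: 0, 1.1, 0.96, 0.32, 0.18, 0.1
R0 = Σ lx·mx = 2.66 → 2.66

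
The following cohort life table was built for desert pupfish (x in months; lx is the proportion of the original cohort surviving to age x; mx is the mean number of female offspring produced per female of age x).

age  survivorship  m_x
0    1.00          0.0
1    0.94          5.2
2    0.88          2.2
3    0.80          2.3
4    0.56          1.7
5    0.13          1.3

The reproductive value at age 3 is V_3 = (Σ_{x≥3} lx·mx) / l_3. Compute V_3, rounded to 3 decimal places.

3.701

lx·mx for x ≥ 3: 1.84, 0.952, 0.169 → sum = 2.961
V_3 = 2.961 / l_3 = 2.961 / 0.8 = 3.70125 → 3.701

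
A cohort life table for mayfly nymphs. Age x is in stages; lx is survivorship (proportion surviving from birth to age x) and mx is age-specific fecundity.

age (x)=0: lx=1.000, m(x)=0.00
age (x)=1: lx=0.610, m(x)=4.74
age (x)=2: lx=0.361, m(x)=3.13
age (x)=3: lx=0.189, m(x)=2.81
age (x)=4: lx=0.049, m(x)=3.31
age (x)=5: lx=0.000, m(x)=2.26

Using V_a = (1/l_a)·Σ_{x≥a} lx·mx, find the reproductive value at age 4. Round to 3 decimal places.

lx·mx for x ≥ 4: 0.16219, 0 → sum = 0.16219
V_4 = 0.16219 / l_4 = 0.16219 / 0.049 = 3.31 → 3.310

3.310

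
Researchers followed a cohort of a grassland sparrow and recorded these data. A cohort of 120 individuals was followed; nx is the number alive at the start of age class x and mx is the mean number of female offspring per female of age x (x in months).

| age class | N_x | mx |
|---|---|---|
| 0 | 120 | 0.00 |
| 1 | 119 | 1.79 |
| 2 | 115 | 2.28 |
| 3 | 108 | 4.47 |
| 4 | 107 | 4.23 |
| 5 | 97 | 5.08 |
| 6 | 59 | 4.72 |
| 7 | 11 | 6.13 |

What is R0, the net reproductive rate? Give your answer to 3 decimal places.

18.744

lx = nx/n0 = nx/120: 1, 0.99167…, 0.95833…, 0.9, 0.89167…, 0.80833…, 0.49167…, 0.09167…
lx·mx by age: 0, 1.775083…, 2.185…, 4.023, 3.77175…, 4.106333…, 2.320667…, 0.561917…
R0 = Σ lx·mx = 18.74375… → 18.744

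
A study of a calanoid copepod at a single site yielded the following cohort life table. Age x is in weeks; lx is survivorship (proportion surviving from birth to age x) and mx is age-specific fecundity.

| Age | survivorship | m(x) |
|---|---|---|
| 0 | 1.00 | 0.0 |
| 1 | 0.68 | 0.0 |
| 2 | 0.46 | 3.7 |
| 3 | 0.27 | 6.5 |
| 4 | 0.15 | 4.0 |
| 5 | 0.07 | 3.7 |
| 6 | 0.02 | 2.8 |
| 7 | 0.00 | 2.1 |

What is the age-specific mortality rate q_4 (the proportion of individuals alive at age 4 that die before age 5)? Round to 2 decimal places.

0.53

q_4 = (l_4 − l_5) / l_4 = (0.15 − 0.07) / 0.15
     = 0.08 / 0.15 = 0.533333… → 0.53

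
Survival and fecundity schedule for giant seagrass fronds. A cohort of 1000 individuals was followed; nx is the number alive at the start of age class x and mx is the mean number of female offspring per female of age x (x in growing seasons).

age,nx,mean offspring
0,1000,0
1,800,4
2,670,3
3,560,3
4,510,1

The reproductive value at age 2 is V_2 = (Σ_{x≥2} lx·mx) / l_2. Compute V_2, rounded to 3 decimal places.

6.269

lx = nx/n0 = nx/1000: 1, 0.8, 0.67, 0.56, 0.51
lx·mx for x ≥ 2: 2.01, 1.68, 0.51 → sum = 4.2
V_2 = 4.2 / l_2 = 4.2 / 0.67 = 6.268657… → 6.269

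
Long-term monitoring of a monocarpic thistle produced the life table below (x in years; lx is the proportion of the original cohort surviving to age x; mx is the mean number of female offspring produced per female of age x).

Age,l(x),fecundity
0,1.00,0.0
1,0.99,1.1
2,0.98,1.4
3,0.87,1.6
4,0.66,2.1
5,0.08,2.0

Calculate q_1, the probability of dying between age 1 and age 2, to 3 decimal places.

0.010

q_1 = (l_1 − l_2) / l_1 = (0.99 − 0.98) / 0.99
     = 0.01 / 0.99 = 0.010101… → 0.010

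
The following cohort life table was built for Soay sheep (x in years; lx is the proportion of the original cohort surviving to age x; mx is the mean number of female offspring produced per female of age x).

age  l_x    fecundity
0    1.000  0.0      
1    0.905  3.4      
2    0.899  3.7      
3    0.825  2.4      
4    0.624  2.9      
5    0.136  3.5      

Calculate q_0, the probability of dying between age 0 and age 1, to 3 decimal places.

0.095

q_0 = (l_0 − l_1) / l_0 = (1 − 0.905) / 1
     = 0.095 / 1 = 0.095 → 0.095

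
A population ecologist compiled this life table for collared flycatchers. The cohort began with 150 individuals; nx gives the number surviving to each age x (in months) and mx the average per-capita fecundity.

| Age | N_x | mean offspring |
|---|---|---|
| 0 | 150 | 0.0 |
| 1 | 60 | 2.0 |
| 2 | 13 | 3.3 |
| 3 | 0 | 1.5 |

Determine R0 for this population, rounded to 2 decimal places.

1.09

lx = nx/n0 = nx/150: 1, 0.4, 0.08667…, 0
lx·mx by age: 0, 0.8, 0.286…, 0
R0 = Σ lx·mx = 1.086… → 1.09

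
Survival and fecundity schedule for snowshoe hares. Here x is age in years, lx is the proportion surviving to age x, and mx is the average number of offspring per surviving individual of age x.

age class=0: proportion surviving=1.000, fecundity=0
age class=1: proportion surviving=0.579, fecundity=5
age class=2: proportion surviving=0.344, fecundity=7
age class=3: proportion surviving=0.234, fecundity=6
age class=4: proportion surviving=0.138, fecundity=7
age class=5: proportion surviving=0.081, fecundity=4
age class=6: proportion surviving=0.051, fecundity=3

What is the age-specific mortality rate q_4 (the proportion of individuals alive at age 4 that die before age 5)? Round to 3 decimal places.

0.413

q_4 = (l_4 − l_5) / l_4 = (0.138 − 0.081) / 0.138
     = 0.057 / 0.138 = 0.413043… → 0.413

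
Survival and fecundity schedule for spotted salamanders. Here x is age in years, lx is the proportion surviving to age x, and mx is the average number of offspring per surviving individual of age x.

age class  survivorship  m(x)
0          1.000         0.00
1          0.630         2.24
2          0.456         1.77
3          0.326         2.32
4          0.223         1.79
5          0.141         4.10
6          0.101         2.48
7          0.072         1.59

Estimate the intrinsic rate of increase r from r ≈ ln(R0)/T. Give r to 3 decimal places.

R0 = Σ lx·mx = 0 + 1.4112 + 0.80712 + 0.75632 + 0.39917 + 0.5781 + 0.25048 + 0.11448 = 4.31687
Σ x·lx·mx = 12.08582; T = 12.08582/4.31687 = 2.79967…
r ≈ ln(R0)/T = ln(4.31687)/2.79967… = 0.52239… → 0.522

0.522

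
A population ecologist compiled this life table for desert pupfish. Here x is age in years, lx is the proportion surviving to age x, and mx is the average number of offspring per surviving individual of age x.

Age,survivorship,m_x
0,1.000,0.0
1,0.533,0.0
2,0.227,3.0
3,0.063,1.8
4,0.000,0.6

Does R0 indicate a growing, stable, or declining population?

declining

R0 = Σ lx·mx = 0 + 0 + 0.681 + 0.1134 + 0 = 0.7944
R0 < 1, so the population is declining.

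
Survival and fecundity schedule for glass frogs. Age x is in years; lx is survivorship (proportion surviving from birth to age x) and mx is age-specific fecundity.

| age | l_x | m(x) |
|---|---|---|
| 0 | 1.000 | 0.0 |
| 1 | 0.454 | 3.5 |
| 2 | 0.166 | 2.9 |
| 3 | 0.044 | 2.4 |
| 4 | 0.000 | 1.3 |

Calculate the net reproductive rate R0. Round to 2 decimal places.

lx·mx by age: 0, 1.589, 0.4814, 0.1056, 0
R0 = Σ lx·mx = 2.176 → 2.18

2.18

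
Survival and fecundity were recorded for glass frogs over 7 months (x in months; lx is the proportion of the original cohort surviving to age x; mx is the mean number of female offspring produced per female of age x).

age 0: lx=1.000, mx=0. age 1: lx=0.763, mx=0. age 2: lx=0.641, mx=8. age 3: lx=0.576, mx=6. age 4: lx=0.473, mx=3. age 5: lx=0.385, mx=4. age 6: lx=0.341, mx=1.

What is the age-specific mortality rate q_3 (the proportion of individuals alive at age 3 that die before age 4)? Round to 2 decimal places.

0.18

q_3 = (l_3 − l_4) / l_3 = (0.576 − 0.473) / 0.576
     = 0.103 / 0.576 = 0.178819… → 0.18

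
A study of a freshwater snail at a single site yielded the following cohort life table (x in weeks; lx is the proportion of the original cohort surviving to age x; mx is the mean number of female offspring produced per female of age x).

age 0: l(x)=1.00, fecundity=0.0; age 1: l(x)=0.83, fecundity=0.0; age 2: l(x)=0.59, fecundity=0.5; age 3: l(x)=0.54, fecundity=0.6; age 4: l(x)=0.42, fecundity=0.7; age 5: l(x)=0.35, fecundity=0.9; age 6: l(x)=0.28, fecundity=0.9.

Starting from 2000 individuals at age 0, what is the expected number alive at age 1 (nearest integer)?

1660

Expected survivors = N0 · l_1 = 2000 × 0.83 = 1660 → 1660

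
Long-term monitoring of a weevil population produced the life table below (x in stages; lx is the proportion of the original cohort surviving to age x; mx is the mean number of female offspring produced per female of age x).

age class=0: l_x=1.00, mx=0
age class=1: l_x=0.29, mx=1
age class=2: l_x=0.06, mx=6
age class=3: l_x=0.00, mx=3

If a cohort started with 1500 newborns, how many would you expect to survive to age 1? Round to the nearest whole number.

435

Expected survivors = N0 · l_1 = 1500 × 0.29 = 435 → 435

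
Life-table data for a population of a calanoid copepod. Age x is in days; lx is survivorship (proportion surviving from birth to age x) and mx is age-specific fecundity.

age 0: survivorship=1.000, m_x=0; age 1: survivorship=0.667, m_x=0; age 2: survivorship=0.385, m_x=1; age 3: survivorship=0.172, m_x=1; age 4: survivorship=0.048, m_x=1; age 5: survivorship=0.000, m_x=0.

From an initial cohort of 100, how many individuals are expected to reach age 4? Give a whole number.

Expected survivors = N0 · l_4 = 100 × 0.048 = 4.8 → 5

5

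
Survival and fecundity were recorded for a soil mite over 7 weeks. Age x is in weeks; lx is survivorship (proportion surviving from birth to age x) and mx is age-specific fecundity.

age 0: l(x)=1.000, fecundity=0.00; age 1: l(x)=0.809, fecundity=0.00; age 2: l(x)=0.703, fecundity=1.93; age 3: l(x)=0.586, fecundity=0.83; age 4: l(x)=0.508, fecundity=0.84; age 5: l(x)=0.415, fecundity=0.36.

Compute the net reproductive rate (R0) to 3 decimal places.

2.419

lx·mx by age: 0, 0, 1.35679, 0.48638, 0.42672, 0.1494
R0 = Σ lx·mx = 2.41929 → 2.419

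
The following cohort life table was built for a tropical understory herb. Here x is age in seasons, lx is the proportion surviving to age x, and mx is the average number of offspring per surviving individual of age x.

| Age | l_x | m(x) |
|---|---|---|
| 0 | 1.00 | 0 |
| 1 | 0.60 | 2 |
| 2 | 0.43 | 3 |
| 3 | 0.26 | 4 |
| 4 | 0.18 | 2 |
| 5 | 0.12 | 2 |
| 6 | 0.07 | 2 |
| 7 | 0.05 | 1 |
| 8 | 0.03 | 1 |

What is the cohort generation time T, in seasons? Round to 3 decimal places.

lx·mx: 0, 1.2, 1.29, 1.04, 0.36, 0.24, 0.14, 0.05, 0.03 → R0 = 4.35
x·lx·mx: 0, 1.2, 2.58, 3.12, 1.44, 1.2, 0.84, 0.35, 0.24 → Σ = 10.97
T = 10.97 / 4.35 = 2.521839… → 2.522

2.522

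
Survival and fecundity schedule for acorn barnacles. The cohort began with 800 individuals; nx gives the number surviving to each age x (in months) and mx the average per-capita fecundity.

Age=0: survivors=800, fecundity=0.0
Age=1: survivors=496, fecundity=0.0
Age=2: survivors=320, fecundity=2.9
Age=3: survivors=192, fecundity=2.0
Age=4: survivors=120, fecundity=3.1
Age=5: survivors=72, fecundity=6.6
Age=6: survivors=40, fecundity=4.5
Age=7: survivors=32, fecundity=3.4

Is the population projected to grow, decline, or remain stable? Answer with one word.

growing

lx = nx/n0 = nx/800: 1, 0.62, 0.4, 0.24, 0.15, 0.09, 0.05, 0.04
R0 = Σ lx·mx = 0 + 0 + 1.16 + 0.48 + 0.465 + 0.594 + 0.225 + 0.136 = 3.06
R0 > 1, so the population is growing.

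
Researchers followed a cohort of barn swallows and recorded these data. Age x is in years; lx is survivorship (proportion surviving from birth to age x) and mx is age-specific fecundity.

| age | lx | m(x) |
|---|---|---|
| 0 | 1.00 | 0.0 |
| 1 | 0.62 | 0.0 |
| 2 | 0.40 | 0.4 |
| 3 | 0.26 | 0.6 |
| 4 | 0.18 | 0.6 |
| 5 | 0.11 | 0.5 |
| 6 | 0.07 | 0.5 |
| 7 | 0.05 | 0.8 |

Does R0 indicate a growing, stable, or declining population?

declining

R0 = Σ lx·mx = 0 + 0 + 0.16 + 0.156 + 0.108 + 0.055 + 0.035 + 0.04 = 0.554
R0 < 1, so the population is declining.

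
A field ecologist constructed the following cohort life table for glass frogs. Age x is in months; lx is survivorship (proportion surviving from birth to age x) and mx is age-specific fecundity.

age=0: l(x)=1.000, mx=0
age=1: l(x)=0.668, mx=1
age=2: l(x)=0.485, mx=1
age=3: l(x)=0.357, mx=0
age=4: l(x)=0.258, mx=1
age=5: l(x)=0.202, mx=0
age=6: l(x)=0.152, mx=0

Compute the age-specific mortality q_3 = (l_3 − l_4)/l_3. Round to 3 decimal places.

q_3 = (l_3 − l_4) / l_3 = (0.357 − 0.258) / 0.357
     = 0.099 / 0.357 = 0.277311… → 0.277

0.277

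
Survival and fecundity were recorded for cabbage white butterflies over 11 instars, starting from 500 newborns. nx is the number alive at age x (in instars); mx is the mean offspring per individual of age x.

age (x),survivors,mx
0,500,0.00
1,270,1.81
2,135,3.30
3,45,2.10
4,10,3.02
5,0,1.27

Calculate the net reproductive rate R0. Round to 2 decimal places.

2.12

lx = nx/n0 = nx/500: 1, 0.54, 0.27, 0.09, 0.02, 0
lx·mx by age: 0, 0.9774, 0.891, 0.189, 0.0604, 0
R0 = Σ lx·mx = 2.1178 → 2.12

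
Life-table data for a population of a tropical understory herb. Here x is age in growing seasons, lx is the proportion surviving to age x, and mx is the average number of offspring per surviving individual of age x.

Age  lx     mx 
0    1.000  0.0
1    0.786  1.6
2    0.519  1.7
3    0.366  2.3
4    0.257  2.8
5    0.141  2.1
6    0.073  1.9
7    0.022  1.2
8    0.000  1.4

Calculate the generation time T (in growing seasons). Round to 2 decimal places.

2.62

lx·mx: 0, 1.2576, 0.8823, 0.8418, 0.7196, 0.2961, 0.1387, 0.0264, 0 → R0 = 4.1625
x·lx·mx: 0, 1.2576, 1.7646, 2.5254, 2.8784, 1.4805, 0.8322, 0.1848, 0 → Σ = 10.9235
T = 10.9235 / 4.1625 = 2.624264… → 2.62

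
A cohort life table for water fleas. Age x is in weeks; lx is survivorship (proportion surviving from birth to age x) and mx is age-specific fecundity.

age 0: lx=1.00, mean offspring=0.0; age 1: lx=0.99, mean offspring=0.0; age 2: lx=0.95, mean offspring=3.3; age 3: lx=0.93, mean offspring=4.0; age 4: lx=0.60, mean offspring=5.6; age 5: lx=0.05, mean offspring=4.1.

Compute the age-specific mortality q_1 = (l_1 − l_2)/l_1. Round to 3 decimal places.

q_1 = (l_1 − l_2) / l_1 = (0.99 − 0.95) / 0.99
     = 0.04 / 0.99 = 0.040404… → 0.040

0.040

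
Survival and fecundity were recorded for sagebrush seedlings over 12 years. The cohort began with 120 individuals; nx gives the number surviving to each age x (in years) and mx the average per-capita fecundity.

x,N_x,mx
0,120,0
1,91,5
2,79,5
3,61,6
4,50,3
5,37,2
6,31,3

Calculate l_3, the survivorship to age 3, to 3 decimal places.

0.508

l_3 = n_3/n_0 = 61/120 = 0.508333… → 0.508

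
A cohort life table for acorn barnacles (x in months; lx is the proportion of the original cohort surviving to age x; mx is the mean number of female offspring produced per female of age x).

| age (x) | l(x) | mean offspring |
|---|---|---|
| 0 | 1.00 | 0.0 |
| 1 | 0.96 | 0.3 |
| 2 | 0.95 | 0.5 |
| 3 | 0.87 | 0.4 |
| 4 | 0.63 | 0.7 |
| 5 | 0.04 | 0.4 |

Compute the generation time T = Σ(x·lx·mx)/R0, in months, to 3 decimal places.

2.631

lx·mx: 0, 0.288, 0.475, 0.348, 0.441, 0.016 → R0 = 1.568
x·lx·mx: 0, 0.288, 0.95, 1.044, 1.764, 0.08 → Σ = 4.126
T = 4.126 / 1.568 = 2.631378… → 2.631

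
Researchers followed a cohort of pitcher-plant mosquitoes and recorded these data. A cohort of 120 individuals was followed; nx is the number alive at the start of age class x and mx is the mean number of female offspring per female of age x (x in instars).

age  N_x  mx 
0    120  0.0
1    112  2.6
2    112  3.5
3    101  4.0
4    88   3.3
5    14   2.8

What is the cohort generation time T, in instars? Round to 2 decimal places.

lx = nx/n0 = nx/120: 1, 0.93333…, 0.93333…, 0.84167…, 0.73333…, 0.11667…
lx·mx: 0, 2.426667…, 3.266667…, 3.366667…, 2.42…, 0.326667… → R0 = 11.806667…
x·lx·mx: 0, 2.426667…, 6.533333…, 10.1…, 9.68…, 1.633333… → Σ = 30.373333…
T = 30.373333… / 11.806667… = 2.572558… → 2.57

2.57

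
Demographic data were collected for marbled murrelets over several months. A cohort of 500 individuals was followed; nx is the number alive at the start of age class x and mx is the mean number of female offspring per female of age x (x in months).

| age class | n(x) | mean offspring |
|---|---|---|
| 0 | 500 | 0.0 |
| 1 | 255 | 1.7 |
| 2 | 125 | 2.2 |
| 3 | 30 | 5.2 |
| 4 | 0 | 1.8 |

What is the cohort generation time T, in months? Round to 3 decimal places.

1.679

lx = nx/n0 = nx/500: 1, 0.51, 0.25, 0.06, 0
lx·mx: 0, 0.867, 0.55, 0.312, 0 → R0 = 1.729
x·lx·mx: 0, 0.867, 1.1, 0.936, 0 → Σ = 2.903
T = 2.903 / 1.729 = 1.679005… → 1.679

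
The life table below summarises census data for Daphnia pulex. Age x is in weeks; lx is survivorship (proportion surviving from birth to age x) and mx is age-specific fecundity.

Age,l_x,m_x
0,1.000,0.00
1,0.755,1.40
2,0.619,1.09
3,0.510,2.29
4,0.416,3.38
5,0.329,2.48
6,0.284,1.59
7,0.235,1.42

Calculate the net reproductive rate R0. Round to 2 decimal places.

lx·mx by age: 0, 1.057, 0.67471, 1.1679, 1.40608, 0.81592, 0.45156, 0.3337
R0 = Σ lx·mx = 5.90687 → 5.91

5.91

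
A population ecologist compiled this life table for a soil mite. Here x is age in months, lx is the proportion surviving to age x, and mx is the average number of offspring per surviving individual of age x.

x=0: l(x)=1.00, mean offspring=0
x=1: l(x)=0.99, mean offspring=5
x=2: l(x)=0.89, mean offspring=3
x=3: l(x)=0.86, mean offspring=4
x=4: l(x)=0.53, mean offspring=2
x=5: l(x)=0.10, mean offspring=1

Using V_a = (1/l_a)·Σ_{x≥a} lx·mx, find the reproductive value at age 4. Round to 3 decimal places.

lx·mx for x ≥ 4: 1.06, 0.1 → sum = 1.16
V_4 = 1.16 / l_4 = 1.16 / 0.53 = 2.188679… → 2.189

2.189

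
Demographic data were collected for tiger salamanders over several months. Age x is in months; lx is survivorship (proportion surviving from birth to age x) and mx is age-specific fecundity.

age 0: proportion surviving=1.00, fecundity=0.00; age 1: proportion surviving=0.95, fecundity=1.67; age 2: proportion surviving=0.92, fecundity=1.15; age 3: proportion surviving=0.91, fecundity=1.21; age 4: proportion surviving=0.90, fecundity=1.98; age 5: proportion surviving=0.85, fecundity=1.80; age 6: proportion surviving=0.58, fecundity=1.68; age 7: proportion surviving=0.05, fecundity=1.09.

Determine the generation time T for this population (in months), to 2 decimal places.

3.46

lx·mx: 0, 1.5865, 1.058, 1.1011, 1.782, 1.53, 0.9744, 0.0545 → R0 = 8.0865
x·lx·mx: 0, 1.5865, 2.116, 3.3033, 7.128, 7.65, 5.8464, 0.3815 → Σ = 28.0117
T = 28.0117 / 8.0865 = 3.464008… → 3.46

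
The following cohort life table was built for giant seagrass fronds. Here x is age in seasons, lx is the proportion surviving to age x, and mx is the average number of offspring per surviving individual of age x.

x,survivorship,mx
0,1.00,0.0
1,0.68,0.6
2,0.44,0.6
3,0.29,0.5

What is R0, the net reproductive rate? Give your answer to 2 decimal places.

0.82

lx·mx by age: 0, 0.408, 0.264, 0.145
R0 = Σ lx·mx = 0.817 → 0.82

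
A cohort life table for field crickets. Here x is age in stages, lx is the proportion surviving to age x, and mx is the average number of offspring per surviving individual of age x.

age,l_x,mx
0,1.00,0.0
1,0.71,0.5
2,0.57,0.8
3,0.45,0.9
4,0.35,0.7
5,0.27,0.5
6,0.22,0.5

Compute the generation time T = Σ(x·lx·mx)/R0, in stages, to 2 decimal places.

lx·mx: 0, 0.355, 0.456, 0.405, 0.245, 0.135, 0.11 → R0 = 1.706
x·lx·mx: 0, 0.355, 0.912, 1.215, 0.98, 0.675, 0.66 → Σ = 4.797
T = 4.797 / 1.706 = 2.811841… → 2.81

2.81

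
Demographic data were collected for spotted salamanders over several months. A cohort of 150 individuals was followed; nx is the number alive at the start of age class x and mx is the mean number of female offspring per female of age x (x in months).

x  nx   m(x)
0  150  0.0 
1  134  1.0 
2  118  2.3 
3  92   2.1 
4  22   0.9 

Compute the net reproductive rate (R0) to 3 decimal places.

lx = nx/n0 = nx/150: 1, 0.89333…, 0.78667…, 0.61333…, 0.14667…
lx·mx by age: 0, 0.893333…, 1.809333…, 1.288…, 0.132…
R0 = Σ lx·mx = 4.122667… → 4.123

4.123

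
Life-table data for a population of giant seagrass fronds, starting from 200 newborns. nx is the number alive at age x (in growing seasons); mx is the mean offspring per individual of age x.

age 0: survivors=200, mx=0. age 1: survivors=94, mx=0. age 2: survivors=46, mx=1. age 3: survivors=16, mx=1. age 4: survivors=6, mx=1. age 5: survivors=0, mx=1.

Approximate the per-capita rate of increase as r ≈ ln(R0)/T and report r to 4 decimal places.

lx = nx/n0 = nx/200: 1, 0.47, 0.23, 0.08, 0.03, 0
R0 = Σ lx·mx = 0 + 0 + 0.23 + 0.08 + 0.03 + 0 = 0.34
Σ x·lx·mx = 0.82; T = 0.82/0.34 = 2.41176…
r ≈ ln(R0)/T = ln(0.34)/2.41176… = -0.447311… → -0.4473

-0.4473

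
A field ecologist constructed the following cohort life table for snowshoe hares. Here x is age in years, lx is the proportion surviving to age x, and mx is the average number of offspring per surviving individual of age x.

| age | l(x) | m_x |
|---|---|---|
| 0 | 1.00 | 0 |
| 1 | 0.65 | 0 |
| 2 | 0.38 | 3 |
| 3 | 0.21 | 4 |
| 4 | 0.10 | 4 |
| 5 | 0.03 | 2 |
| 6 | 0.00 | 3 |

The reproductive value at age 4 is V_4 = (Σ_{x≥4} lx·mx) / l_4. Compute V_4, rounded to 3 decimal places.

lx·mx for x ≥ 4: 0.4, 0.06, 0 → sum = 0.46
V_4 = 0.46 / l_4 = 0.46 / 0.1 = 4.6 → 4.600

4.600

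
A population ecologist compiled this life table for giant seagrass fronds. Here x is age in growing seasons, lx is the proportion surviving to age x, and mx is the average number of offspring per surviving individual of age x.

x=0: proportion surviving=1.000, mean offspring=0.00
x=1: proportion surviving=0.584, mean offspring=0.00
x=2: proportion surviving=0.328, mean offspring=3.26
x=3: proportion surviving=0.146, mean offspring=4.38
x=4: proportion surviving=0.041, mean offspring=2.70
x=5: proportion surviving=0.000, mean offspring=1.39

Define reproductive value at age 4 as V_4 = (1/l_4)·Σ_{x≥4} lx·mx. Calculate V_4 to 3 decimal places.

2.700

lx·mx for x ≥ 4: 0.1107, 0 → sum = 0.1107
V_4 = 0.1107 / l_4 = 0.1107 / 0.041 = 2.7 → 2.700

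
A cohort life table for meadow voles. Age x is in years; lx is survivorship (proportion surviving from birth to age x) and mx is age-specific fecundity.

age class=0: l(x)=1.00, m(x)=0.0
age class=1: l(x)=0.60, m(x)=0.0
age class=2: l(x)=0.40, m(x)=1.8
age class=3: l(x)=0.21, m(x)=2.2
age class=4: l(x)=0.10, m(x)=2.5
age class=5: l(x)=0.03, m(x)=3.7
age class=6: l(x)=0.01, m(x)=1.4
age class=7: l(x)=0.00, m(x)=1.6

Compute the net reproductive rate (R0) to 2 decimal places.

lx·mx by age: 0, 0, 0.72, 0.462, 0.25, 0.111, 0.014, 0
R0 = Σ lx·mx = 1.557 → 1.56

1.56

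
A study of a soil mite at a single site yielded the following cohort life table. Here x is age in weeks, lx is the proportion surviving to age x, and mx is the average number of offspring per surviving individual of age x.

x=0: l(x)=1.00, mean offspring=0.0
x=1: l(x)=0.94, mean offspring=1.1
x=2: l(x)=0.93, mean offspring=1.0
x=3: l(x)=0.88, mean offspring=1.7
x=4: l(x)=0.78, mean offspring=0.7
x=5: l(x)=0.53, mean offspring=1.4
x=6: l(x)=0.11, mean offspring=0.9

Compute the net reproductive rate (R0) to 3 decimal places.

lx·mx by age: 0, 1.034, 0.93, 1.496, 0.546, 0.742, 0.099
R0 = Σ lx·mx = 4.847 → 4.847

4.847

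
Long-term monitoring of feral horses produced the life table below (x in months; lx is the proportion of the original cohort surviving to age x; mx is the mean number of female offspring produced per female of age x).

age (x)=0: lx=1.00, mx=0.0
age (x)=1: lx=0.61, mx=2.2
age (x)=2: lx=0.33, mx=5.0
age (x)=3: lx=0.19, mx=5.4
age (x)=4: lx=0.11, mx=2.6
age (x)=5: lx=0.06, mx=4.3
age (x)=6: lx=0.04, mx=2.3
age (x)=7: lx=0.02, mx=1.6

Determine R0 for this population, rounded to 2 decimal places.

4.69

lx·mx by age: 0, 1.342, 1.65, 1.026, 0.286, 0.258, 0.092, 0.032
R0 = Σ lx·mx = 4.686 → 4.69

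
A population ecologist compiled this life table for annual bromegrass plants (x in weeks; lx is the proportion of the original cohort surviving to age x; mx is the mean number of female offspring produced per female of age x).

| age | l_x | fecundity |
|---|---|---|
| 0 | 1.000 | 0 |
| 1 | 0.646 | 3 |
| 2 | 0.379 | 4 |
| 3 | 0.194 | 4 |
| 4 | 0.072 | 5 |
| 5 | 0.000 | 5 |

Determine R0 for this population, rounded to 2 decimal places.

4.59

lx·mx by age: 0, 1.938, 1.516, 0.776, 0.36, 0
R0 = Σ lx·mx = 4.59 → 4.59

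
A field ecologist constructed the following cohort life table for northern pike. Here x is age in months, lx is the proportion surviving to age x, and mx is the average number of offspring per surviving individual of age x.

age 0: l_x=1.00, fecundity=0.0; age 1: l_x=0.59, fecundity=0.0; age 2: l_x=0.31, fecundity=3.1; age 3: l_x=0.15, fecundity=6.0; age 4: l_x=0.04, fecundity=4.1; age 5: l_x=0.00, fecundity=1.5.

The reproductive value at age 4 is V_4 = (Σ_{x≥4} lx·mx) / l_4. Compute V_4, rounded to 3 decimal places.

lx·mx for x ≥ 4: 0.164, 0 → sum = 0.164
V_4 = 0.164 / l_4 = 0.164 / 0.04 = 4.1 → 4.100

4.100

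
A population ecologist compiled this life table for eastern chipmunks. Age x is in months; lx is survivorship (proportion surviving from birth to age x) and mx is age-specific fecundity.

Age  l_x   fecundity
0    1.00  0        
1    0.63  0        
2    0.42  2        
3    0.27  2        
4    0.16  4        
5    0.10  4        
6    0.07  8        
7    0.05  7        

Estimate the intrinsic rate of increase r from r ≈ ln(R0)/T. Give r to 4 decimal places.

0.2930

R0 = Σ lx·mx = 0 + 0 + 0.84 + 0.54 + 0.64 + 0.4 + 0.56 + 0.35 = 3.33
Σ x·lx·mx = 13.67; T = 13.67/3.33 = 4.10511…
r ≈ ln(R0)/T = ln(3.33)/4.10511… = 0.293043… → 0.2930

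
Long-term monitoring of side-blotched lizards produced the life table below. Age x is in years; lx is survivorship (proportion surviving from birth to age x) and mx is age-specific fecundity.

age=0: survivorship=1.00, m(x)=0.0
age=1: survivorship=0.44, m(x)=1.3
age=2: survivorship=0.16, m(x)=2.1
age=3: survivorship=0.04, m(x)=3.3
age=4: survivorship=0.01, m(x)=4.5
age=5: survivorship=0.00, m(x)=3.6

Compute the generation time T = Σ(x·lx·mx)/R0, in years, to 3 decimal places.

lx·mx: 0, 0.572, 0.336, 0.132, 0.045, 0 → R0 = 1.085
x·lx·mx: 0, 0.572, 0.672, 0.396, 0.18, 0 → Σ = 1.82
T = 1.82 / 1.085 = 1.677419… → 1.677

1.677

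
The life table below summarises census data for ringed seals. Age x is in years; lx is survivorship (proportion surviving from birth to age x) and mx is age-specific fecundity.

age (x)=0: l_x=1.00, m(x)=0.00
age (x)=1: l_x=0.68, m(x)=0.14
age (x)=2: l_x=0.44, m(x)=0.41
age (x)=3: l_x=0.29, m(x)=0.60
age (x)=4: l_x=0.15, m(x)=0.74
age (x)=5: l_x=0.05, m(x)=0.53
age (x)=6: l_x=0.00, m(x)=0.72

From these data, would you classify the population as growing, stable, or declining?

R0 = Σ lx·mx = 0 + 0.0952 + 0.1804 + 0.174 + 0.111 + 0.0265 + 0 = 0.5871
R0 < 1, so the population is declining.

declining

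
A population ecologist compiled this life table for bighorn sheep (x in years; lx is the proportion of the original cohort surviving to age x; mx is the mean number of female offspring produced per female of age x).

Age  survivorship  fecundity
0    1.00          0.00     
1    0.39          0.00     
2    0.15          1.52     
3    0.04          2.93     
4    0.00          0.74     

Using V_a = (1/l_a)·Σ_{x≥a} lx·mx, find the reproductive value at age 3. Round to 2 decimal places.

lx·mx for x ≥ 3: 0.1172, 0 → sum = 0.1172
V_3 = 0.1172 / l_3 = 0.1172 / 0.04 = 2.93 → 2.93

2.93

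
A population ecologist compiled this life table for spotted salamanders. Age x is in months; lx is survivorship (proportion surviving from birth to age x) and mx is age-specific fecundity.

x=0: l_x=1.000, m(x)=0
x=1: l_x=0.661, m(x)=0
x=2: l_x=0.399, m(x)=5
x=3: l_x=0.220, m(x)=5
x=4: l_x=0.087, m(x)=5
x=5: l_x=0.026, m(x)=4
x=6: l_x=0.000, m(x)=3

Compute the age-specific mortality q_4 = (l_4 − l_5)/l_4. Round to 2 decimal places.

q_4 = (l_4 − l_5) / l_4 = (0.087 − 0.026) / 0.087
     = 0.061 / 0.087 = 0.701149… → 0.70

0.70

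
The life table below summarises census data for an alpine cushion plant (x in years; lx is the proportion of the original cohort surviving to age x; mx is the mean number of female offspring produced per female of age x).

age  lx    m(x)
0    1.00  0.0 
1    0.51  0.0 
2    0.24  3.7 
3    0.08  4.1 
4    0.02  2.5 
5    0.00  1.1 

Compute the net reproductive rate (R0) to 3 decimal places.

1.266

lx·mx by age: 0, 0, 0.888, 0.328, 0.05, 0
R0 = Σ lx·mx = 1.266 → 1.266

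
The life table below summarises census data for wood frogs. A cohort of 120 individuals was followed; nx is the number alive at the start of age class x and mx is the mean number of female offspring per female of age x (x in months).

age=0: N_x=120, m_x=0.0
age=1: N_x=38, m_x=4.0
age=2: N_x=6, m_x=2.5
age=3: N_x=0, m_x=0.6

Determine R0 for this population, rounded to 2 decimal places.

lx = nx/n0 = nx/120: 1, 0.31667…, 0.05, 0
lx·mx by age: 0, 1.266667…, 0.125, 0
R0 = Σ lx·mx = 1.391667… → 1.39

1.39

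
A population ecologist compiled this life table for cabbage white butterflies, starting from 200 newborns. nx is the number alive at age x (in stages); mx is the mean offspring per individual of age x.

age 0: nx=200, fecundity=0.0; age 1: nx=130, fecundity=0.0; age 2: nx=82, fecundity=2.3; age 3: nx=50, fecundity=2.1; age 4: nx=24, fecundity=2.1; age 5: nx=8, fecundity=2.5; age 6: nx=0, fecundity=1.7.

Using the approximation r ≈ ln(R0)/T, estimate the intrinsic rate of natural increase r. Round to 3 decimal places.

lx = nx/n0 = nx/200: 1, 0.65, 0.41, 0.25, 0.12, 0.04, 0
R0 = Σ lx·mx = 0 + 0 + 0.943 + 0.525 + 0.252 + 0.1 + 0 = 1.82
Σ x·lx·mx = 4.969; T = 4.969/1.82 = 2.73022…
r ≈ ln(R0)/T = ln(1.82)/2.73022… = 0.21934… → 0.219

0.219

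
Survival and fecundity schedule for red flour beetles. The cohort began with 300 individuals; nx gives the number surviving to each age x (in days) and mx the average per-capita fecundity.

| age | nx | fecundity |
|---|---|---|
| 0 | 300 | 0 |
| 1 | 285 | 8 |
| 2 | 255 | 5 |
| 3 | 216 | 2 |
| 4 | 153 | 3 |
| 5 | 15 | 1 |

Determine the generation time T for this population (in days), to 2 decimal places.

1.80

lx = nx/n0 = nx/300: 1, 0.95, 0.85, 0.72, 0.51, 0.05
lx·mx: 0, 7.6, 4.25, 1.44, 1.53, 0.05 → R0 = 14.87
x·lx·mx: 0, 7.6, 8.5, 4.32, 6.12, 0.25 → Σ = 26.79
T = 26.79 / 14.87 = 1.801614… → 1.80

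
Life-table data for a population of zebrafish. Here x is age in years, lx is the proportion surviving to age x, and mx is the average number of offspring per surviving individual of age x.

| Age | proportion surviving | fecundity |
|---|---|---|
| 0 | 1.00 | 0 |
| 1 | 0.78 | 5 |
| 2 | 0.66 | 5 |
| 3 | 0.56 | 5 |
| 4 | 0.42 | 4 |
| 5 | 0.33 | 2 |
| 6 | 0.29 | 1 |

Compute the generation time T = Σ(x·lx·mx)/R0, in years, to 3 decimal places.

2.428

lx·mx: 0, 3.9, 3.3, 2.8, 1.68, 0.66, 0.29 → R0 = 12.63
x·lx·mx: 0, 3.9, 6.6, 8.4, 6.72, 3.3, 1.74 → Σ = 30.66
T = 30.66 / 12.63 = 2.427553… → 2.428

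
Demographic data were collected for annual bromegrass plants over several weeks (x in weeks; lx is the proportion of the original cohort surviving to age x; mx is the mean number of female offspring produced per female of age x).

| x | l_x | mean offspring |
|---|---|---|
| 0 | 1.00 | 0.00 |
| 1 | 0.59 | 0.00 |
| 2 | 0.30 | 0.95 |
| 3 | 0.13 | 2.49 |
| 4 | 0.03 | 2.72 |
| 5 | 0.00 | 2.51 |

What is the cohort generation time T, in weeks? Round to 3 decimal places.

2.705

lx·mx: 0, 0, 0.285, 0.3237, 0.0816, 0 → R0 = 0.6903
x·lx·mx: 0, 0, 0.57, 0.9711, 0.3264, 0 → Σ = 1.8675
T = 1.8675 / 0.6903 = 2.705346… → 2.705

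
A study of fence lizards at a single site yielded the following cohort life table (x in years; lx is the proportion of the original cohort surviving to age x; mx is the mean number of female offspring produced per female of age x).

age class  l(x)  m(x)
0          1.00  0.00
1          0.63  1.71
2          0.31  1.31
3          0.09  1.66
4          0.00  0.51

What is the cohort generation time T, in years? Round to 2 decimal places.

1.43

lx·mx: 0, 1.0773, 0.4061, 0.1494, 0 → R0 = 1.6328
x·lx·mx: 0, 1.0773, 0.8122, 0.4482, 0 → Σ = 2.3377
T = 2.3377 / 1.6328 = 1.431712… → 1.43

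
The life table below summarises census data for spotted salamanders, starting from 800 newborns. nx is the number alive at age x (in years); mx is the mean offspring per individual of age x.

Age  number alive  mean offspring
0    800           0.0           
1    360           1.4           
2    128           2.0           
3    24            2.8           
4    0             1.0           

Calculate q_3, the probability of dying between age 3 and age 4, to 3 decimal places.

1.000

lx = nx/n0 = nx/800: 1, 0.45, 0.16, 0.03, 0
q_3 = (l_3 − l_4) / l_3 = (0.03 − 0) / 0.03
     = 0.03 / 0.03 = 1 → 1.000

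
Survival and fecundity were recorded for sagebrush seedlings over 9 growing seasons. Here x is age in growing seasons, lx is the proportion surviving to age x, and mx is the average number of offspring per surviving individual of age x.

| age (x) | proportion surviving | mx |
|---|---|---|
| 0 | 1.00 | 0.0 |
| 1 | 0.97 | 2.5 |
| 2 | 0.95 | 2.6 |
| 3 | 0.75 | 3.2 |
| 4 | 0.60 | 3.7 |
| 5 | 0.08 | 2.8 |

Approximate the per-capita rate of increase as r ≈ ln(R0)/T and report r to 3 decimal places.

R0 = Σ lx·mx = 0 + 2.425 + 2.47 + 2.4 + 2.22 + 0.224 = 9.739
Σ x·lx·mx = 24.565; T = 24.565/9.739 = 2.52233…
r ≈ ln(R0)/T = ln(9.739)/2.52233… = 0.90239… → 0.902

0.902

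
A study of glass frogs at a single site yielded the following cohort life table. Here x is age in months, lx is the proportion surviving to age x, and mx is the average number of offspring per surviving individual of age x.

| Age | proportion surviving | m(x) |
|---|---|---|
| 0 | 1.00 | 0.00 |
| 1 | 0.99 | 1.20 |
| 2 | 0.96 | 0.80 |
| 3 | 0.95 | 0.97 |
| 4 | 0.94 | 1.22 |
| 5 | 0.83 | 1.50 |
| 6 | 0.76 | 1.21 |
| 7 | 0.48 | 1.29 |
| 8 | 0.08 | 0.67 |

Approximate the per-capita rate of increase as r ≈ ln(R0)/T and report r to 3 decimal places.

R0 = Σ lx·mx = 0 + 1.188 + 0.768 + 0.9215 + 1.1468 + 1.245 + 0.9196 + 0.6192 + 0.0536 = 6.8617
Σ x·lx·mx = 26.5815; T = 26.5815/6.8617 = 3.87389…
r ≈ ln(R0)/T = ln(6.8617)/3.87389… = 0.49716… → 0.497

0.497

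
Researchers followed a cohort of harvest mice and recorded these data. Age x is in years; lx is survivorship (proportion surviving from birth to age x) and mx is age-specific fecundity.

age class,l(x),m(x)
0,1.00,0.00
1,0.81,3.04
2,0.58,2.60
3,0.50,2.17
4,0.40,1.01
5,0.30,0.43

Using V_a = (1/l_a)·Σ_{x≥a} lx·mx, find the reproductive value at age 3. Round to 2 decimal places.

lx·mx for x ≥ 3: 1.085, 0.404, 0.129 → sum = 1.618
V_3 = 1.618 / l_3 = 1.618 / 0.5 = 3.236 → 3.24

3.24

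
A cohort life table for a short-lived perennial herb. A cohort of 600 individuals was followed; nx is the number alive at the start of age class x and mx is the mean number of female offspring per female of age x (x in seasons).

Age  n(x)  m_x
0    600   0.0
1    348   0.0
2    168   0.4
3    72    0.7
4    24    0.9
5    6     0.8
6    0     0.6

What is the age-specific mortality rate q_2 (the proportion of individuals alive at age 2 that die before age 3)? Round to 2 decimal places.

0.57

lx = nx/n0 = nx/600: 1, 0.58, 0.28, 0.12, 0.04, 0.01, 0
q_2 = (l_2 − l_3) / l_2 = (0.28 − 0.12) / 0.28
     = 0.16 / 0.28 = 0.571429… → 0.57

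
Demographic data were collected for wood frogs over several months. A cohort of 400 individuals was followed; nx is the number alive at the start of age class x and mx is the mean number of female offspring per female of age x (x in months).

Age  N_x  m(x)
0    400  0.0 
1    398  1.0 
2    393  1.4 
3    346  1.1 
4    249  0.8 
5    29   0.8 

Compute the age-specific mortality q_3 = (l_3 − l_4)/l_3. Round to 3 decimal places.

lx = nx/n0 = nx/400: 1, 0.995, 0.9825, 0.865, 0.6225, 0.0725
q_3 = (l_3 − l_4) / l_3 = (0.865 − 0.6225) / 0.865
     = 0.2425 / 0.865 = 0.280347… → 0.280

0.280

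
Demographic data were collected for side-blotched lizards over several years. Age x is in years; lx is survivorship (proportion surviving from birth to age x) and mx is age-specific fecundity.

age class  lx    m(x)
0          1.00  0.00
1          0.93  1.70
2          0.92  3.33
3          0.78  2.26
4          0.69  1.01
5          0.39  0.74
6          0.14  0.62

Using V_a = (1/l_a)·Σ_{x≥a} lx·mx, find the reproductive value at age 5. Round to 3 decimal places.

lx·mx for x ≥ 5: 0.2886, 0.0868 → sum = 0.3754
V_5 = 0.3754 / l_5 = 0.3754 / 0.39 = 0.962564… → 0.963

0.963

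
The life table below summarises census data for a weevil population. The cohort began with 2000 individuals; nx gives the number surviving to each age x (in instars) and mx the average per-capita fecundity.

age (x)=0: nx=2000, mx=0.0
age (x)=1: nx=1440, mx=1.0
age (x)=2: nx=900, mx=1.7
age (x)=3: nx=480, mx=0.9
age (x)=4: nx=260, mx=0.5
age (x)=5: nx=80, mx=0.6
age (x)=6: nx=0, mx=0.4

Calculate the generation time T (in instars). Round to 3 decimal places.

1.831

lx = nx/n0 = nx/2000: 1, 0.72, 0.45, 0.24, 0.13, 0.04, 0
lx·mx: 0, 0.72, 0.765, 0.216, 0.065, 0.024, 0 → R0 = 1.79
x·lx·mx: 0, 0.72, 1.53, 0.648, 0.26, 0.12, 0 → Σ = 3.278
T = 3.278 / 1.79 = 1.831285… → 1.831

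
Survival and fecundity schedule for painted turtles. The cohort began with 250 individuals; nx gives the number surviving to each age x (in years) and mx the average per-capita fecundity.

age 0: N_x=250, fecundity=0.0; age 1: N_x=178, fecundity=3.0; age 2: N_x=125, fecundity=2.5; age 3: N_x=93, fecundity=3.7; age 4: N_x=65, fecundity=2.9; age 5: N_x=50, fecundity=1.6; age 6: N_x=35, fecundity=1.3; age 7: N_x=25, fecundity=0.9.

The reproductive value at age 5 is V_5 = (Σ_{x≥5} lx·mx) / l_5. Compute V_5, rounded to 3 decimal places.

lx = nx/n0 = nx/250: 1, 0.712, 0.5, 0.372, 0.26, 0.2, 0.14, 0.1
lx·mx for x ≥ 5: 0.32, 0.182, 0.09 → sum = 0.592
V_5 = 0.592 / l_5 = 0.592 / 0.2 = 2.96 → 2.960

2.960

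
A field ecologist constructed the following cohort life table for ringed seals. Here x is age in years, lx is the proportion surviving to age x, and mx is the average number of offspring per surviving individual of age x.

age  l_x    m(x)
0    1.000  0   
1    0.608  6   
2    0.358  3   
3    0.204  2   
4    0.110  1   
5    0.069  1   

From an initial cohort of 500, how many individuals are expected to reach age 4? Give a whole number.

Expected survivors = N0 · l_4 = 500 × 0.110 = 55 → 55

55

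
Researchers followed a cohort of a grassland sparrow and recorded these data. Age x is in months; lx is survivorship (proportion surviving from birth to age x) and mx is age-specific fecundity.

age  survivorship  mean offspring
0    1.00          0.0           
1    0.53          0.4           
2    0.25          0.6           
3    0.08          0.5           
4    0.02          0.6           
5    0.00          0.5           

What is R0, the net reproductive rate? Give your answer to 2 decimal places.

0.41

lx·mx by age: 0, 0.212, 0.15, 0.04, 0.012, 0
R0 = Σ lx·mx = 0.414 → 0.41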